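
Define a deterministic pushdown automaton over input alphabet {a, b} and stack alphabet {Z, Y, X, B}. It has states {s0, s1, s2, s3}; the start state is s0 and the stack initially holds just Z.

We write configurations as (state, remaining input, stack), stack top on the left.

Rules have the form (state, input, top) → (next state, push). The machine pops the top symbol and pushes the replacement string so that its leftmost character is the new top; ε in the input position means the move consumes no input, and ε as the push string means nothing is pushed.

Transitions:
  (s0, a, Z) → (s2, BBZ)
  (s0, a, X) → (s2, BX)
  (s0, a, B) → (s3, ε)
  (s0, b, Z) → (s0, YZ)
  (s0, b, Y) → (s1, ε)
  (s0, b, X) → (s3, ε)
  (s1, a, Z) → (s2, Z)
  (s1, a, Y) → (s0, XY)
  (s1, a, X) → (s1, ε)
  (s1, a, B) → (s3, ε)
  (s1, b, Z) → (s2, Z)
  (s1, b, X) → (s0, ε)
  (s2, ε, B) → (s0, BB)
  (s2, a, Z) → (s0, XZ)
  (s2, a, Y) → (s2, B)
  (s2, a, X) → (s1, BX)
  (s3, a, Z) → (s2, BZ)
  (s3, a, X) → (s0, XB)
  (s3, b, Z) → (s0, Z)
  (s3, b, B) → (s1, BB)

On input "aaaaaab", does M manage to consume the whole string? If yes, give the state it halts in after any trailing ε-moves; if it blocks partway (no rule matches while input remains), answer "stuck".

stuck

(s0, aaaaaab, Z) ⊢ (s2, aaaaab, BBZ) ⊢ (s0, aaaaab, BBBZ) ⊢ (s3, aaaab, BBZ)
No transition for (s3, a, top B); M blocks with input aaaab remaining.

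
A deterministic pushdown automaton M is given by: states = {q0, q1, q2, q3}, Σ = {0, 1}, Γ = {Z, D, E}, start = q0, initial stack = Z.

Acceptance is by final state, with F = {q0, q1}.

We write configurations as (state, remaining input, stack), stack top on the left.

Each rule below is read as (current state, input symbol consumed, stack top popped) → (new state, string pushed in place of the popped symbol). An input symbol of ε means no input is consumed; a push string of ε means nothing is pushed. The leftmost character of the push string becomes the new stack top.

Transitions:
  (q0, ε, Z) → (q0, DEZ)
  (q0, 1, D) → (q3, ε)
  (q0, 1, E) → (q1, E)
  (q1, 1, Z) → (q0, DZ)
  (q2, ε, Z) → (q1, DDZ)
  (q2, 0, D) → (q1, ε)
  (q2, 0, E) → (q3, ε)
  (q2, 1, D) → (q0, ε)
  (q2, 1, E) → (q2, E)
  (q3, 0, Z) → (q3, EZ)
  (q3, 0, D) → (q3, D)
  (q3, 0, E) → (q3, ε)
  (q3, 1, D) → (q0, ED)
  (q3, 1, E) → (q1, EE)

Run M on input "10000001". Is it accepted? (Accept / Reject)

Accept

(q0, 10000001, Z)
  ε-move, top Z: go to q0, push DEZ → (q0, 10000001, DEZ)
  read 1, top D: go to q3, push ε → (q3, 0000001, EZ)
  read 0, top E: go to q3, push ε → (q3, 000001, Z)
  read 0, top Z: go to q3, push EZ → (q3, 00001, EZ)
  read 0, top E: go to q3, push ε → (q3, 0001, Z)
  read 0, top Z: go to q3, push EZ → (q3, 001, EZ)
  read 0, top E: go to q3, push ε → (q3, 01, Z)
  read 0, top Z: go to q3, push EZ → (q3, 1, EZ)
  read 1, top E: go to q1, push EE → (q1, ε, EEZ)
All input consumed; state q1 ∈ F.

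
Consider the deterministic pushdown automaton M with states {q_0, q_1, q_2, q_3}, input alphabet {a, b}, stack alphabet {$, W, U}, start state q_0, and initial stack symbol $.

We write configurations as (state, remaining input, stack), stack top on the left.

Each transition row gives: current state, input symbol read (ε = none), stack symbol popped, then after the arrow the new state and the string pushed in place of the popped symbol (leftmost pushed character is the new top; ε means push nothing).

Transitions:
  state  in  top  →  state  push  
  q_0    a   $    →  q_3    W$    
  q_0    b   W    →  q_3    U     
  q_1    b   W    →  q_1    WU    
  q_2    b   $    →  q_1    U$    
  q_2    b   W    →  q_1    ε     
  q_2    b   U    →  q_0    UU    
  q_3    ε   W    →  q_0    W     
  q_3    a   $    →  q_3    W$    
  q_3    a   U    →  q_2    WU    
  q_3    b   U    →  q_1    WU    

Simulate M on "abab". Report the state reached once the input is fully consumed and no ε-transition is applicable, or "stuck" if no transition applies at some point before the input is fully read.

(q_0, abab, $)
  read a, top $: go to q_3, push W$ → (q_3, bab, W$)
  ε-move, top W: go to q_0, push W → (q_0, bab, W$)
  read b, top W: go to q_3, push U → (q_3, ab, U$)
  read a, top U: go to q_2, push WU → (q_2, b, WU$)
  read b, top W: go to q_1, push ε → (q_1, ε, U$)
All input consumed; M is in state q_1.

q_1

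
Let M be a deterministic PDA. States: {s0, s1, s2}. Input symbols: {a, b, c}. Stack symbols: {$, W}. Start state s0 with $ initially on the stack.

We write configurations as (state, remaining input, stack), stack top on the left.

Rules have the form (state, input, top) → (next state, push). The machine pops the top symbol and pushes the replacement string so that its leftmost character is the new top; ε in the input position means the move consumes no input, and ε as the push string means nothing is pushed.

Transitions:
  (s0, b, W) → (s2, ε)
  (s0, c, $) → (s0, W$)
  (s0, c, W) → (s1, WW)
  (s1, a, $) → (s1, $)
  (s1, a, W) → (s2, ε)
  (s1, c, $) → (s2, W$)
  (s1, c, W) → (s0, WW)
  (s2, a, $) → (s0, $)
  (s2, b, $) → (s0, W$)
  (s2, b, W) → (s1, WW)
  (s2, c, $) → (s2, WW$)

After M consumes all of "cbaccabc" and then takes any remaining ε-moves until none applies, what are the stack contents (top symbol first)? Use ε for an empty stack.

WWW$

(s0, cbaccabc, $) ⊢ (s0, baccabc, W$) ⊢ (s2, accabc, $) ⊢ (s0, ccabc, $) ⊢ (s0, cabc, W$) ⊢ (s1, abc, WW$) ⊢ (s2, bc, W$) ⊢ (s1, c, WW$) ⊢ (s0, ε, WWW$)
All input consumed in state s0 with stack WWW$.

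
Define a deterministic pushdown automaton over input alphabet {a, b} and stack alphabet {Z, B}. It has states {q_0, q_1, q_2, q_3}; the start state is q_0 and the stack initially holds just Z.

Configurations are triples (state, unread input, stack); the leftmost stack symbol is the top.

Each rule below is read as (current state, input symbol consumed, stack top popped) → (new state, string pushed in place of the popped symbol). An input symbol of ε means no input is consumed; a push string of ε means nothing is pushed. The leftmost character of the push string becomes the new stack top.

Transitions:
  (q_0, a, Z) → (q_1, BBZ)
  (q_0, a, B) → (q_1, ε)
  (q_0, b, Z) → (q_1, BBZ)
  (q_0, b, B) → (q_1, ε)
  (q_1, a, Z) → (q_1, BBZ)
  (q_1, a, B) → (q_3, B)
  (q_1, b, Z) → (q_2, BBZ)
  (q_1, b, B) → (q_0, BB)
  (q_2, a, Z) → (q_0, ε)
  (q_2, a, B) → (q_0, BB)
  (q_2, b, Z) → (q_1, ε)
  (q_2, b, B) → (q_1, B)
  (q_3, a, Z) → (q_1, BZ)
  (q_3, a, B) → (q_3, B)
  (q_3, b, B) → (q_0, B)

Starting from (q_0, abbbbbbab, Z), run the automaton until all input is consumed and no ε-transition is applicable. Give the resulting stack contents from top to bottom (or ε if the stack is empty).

(q_0, abbbbbbab, Z)
  read a, top Z: go to q_1, push BBZ → (q_1, bbbbbbab, BBZ)
  read b, top B: go to q_0, push BB → (q_0, bbbbbab, BBBZ)
  read b, top B: go to q_1, push ε → (q_1, bbbbab, BBZ)
  read b, top B: go to q_0, push BB → (q_0, bbbab, BBBZ)
  read b, top B: go to q_1, push ε → (q_1, bbab, BBZ)
  read b, top B: go to q_0, push BB → (q_0, bab, BBBZ)
  read b, top B: go to q_1, push ε → (q_1, ab, BBZ)
  read a, top B: go to q_3, push B → (q_3, b, BBZ)
  read b, top B: go to q_0, push B → (q_0, ε, BBZ)
All input consumed in state q_0 with stack BBZ.

BBZ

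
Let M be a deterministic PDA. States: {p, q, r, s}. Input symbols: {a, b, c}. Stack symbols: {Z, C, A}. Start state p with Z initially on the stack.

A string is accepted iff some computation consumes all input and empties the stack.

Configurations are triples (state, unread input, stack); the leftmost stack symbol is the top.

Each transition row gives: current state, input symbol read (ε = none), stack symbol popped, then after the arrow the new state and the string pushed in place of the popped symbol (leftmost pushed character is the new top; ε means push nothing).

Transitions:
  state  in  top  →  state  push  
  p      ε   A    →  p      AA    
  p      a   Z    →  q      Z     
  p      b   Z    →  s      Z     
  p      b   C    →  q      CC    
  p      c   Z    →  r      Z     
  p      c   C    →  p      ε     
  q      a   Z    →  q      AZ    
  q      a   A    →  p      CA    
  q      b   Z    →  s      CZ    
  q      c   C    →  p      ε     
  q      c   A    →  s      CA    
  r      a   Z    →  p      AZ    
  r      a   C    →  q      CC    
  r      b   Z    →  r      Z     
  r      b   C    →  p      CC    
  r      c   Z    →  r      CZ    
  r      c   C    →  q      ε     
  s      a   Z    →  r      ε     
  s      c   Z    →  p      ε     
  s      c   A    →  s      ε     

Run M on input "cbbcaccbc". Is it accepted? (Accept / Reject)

Accept

(p, cbbcaccbc, Z)
  read c, top Z: go to r, push Z → (r, bbcaccbc, Z)
  read b, top Z: go to r, push Z → (r, bcaccbc, Z)
  read b, top Z: go to r, push Z → (r, caccbc, Z)
  read c, top Z: go to r, push CZ → (r, accbc, CZ)
  read a, top C: go to q, push CC → (q, ccbc, CCZ)
  read c, top C: go to p, push ε → (p, cbc, CZ)
  read c, top C: go to p, push ε → (p, bc, Z)
  read b, top Z: go to s, push Z → (s, c, Z)
  read c, top Z: go to p, push ε → (p, ε, ε)
All input consumed and the stack is empty.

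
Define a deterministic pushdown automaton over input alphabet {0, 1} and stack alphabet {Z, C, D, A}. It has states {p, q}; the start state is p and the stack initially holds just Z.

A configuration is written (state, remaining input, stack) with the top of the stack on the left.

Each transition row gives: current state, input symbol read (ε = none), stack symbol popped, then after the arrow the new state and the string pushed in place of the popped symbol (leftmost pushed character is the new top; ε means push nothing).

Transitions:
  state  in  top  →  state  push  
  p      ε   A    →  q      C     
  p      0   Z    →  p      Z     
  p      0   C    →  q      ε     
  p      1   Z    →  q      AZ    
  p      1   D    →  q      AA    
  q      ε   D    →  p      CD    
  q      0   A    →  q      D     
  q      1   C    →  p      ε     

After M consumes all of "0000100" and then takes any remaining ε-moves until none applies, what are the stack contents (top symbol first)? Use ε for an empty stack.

CDZ

(p, 0000100, Z)
  read 0, top Z: go to p, push Z → (p, 000100, Z)
  read 0, top Z: go to p, push Z → (p, 00100, Z)
  read 0, top Z: go to p, push Z → (p, 0100, Z)
  read 0, top Z: go to p, push Z → (p, 100, Z)
  read 1, top Z: go to q, push AZ → (q, 00, AZ)
  read 0, top A: go to q, push D → (q, 0, DZ)
  ε-move, top D: go to p, push CD → (p, 0, CDZ)
  read 0, top C: go to q, push ε → (q, ε, DZ)
  ε-move, top D: go to p, push CD → (p, ε, CDZ)
All input consumed in state p with stack CDZ.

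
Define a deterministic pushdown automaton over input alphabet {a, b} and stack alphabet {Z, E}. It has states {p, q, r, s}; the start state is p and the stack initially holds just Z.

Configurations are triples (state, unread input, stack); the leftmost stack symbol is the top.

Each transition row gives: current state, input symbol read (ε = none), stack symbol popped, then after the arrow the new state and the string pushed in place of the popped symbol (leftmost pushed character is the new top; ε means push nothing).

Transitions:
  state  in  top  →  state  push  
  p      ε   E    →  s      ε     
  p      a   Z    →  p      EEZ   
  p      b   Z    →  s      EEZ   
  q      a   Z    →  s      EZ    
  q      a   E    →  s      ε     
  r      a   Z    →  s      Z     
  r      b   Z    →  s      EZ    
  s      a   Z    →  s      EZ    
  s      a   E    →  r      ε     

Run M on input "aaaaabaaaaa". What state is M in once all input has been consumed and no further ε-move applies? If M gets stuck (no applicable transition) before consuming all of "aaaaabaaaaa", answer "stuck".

s

(p, aaaaabaaaaa, Z)
  read a, top Z: go to p, push EEZ → (p, aaaabaaaaa, EEZ)
  ε-move, top E: go to s, push ε → (s, aaaabaaaaa, EZ)
  read a, top E: go to r, push ε → (r, aaabaaaaa, Z)
  read a, top Z: go to s, push Z → (s, aabaaaaa, Z)
  read a, top Z: go to s, push EZ → (s, abaaaaa, EZ)
  read a, top E: go to r, push ε → (r, baaaaa, Z)
  read b, top Z: go to s, push EZ → (s, aaaaa, EZ)
  read a, top E: go to r, push ε → (r, aaaa, Z)
  read a, top Z: go to s, push Z → (s, aaa, Z)
  read a, top Z: go to s, push EZ → (s, aa, EZ)
  read a, top E: go to r, push ε → (r, a, Z)
  read a, top Z: go to s, push Z → (s, ε, Z)
All input consumed; M is in state s.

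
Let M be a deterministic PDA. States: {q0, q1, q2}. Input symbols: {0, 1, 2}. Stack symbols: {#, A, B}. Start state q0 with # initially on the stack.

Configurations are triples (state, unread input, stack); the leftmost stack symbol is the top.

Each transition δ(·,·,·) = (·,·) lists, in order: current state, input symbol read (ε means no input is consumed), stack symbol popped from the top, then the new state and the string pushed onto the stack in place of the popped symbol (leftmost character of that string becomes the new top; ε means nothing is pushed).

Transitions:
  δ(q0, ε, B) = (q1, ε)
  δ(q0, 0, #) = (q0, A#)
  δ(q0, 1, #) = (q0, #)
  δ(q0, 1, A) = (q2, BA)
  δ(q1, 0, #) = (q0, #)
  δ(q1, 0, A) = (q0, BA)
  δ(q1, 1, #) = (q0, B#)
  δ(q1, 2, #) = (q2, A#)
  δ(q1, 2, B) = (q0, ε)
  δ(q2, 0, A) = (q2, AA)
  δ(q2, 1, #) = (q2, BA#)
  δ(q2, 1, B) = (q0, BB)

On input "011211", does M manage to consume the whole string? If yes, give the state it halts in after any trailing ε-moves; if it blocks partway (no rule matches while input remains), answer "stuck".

q1

(q0, 011211, #) ⊢ (q0, 11211, A#) ⊢ (q2, 1211, BA#) ⊢ (q0, 211, BBA#) ⊢ (q1, 211, BA#) ⊢ (q0, 11, A#) ⊢ (q2, 1, BA#) ⊢ (q0, ε, BBA#) ⊢ (q1, ε, BA#)
All input consumed; M is in state q1.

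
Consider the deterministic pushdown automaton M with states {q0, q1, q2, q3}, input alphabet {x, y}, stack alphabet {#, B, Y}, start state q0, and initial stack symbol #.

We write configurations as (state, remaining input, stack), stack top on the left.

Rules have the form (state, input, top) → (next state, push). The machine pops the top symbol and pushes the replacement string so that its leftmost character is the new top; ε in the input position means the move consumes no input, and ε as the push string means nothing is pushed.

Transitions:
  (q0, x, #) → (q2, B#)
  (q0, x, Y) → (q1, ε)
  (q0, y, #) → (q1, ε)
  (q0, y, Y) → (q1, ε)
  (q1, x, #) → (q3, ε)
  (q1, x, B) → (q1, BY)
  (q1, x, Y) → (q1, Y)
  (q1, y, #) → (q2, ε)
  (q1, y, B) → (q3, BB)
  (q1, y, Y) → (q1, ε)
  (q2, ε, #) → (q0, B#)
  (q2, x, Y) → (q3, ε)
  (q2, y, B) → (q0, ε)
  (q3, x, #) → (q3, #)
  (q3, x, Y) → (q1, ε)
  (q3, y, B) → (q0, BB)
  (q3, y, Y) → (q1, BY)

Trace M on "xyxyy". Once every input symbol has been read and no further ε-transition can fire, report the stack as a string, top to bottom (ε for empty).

ε

(q0, xyxyy, #)
  read x, top #: go to q2, push B# → (q2, yxyy, B#)
  read y, top B: go to q0, push ε → (q0, xyy, #)
  read x, top #: go to q2, push B# → (q2, yy, B#)
  read y, top B: go to q0, push ε → (q0, y, #)
  read y, top #: go to q1, push ε → (q1, ε, ε)
All input consumed in state q1 with stack ε.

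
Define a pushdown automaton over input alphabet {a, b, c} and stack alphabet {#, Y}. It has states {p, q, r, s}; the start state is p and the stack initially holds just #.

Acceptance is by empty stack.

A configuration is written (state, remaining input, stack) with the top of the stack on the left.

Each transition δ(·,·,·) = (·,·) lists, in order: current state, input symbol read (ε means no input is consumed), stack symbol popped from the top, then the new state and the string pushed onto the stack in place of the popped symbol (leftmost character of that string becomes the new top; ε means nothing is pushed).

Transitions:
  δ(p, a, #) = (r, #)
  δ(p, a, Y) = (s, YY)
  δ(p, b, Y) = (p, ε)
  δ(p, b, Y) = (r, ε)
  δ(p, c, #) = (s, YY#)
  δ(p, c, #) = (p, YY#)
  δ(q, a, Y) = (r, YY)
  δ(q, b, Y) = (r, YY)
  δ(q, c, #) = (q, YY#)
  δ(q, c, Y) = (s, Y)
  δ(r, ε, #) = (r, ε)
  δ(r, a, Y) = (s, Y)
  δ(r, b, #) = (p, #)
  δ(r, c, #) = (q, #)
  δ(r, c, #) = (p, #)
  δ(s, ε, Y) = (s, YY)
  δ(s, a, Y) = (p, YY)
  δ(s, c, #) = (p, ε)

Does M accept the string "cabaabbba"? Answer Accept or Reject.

One accepting computation: (p, cabaabbba, #) ⊢ (s, abaabbba, YY#) ⊢ (p, baabbba, YYY#) ⊢ (r, aabbba, YY#) ⊢ (s, abbba, YY#) ⊢ (p, bbba, YYY#) ⊢ (p, bba, YY#) ⊢ (p, ba, Y#) ⊢ (p, a, #) ⊢ (r, ε, #) ⊢ (r, ε, ε)
All input consumed and the stack is empty.

Accept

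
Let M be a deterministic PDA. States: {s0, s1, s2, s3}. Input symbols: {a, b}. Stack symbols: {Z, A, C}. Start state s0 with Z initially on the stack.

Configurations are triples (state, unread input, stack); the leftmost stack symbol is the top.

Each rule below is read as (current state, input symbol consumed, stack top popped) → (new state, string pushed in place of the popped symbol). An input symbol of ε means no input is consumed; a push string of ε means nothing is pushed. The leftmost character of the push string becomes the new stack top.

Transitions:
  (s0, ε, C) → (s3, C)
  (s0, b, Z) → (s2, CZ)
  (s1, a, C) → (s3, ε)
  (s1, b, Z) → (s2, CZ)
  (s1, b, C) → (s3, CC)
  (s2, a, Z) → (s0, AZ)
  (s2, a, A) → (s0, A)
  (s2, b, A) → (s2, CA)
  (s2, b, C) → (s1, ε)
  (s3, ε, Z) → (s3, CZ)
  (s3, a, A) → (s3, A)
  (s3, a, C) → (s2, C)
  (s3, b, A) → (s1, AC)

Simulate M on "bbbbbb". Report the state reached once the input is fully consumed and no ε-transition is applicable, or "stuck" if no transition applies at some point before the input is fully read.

(s0, bbbbbb, Z) ⊢ (s2, bbbbb, CZ) ⊢ (s1, bbbb, Z) ⊢ (s2, bbb, CZ) ⊢ (s1, bb, Z) ⊢ (s2, b, CZ) ⊢ (s1, ε, Z)
All input consumed; M is in state s1.

s1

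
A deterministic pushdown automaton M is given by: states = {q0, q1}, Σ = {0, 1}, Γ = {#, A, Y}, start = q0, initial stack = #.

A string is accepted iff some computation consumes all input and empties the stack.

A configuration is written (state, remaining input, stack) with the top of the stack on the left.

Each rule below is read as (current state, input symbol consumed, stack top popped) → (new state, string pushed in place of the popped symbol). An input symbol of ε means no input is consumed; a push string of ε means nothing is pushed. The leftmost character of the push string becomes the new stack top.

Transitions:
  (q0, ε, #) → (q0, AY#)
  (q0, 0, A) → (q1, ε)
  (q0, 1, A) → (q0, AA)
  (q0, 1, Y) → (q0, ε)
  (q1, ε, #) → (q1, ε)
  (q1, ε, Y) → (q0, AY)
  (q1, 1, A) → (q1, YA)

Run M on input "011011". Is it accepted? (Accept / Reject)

(q0, 011011, #)
  ε-move, top #: go to q0, push AY# → (q0, 011011, AY#)
  read 0, top A: go to q1, push ε → (q1, 11011, Y#)
  ε-move, top Y: go to q0, push AY → (q0, 11011, AY#)
  read 1, top A: go to q0, push AA → (q0, 1011, AAY#)
  read 1, top A: go to q0, push AA → (q0, 011, AAAY#)
  read 0, top A: go to q1, push ε → (q1, 11, AAY#)
  read 1, top A: go to q1, push YA → (q1, 1, YAAY#)
  ε-move, top Y: go to q0, push AY → (q0, 1, AYAAY#)
  read 1, top A: go to q0, push AA → (q0, ε, AAYAAY#)
All input consumed; stack is AAYAAY#, not empty, and no further ε-move applies.

Reject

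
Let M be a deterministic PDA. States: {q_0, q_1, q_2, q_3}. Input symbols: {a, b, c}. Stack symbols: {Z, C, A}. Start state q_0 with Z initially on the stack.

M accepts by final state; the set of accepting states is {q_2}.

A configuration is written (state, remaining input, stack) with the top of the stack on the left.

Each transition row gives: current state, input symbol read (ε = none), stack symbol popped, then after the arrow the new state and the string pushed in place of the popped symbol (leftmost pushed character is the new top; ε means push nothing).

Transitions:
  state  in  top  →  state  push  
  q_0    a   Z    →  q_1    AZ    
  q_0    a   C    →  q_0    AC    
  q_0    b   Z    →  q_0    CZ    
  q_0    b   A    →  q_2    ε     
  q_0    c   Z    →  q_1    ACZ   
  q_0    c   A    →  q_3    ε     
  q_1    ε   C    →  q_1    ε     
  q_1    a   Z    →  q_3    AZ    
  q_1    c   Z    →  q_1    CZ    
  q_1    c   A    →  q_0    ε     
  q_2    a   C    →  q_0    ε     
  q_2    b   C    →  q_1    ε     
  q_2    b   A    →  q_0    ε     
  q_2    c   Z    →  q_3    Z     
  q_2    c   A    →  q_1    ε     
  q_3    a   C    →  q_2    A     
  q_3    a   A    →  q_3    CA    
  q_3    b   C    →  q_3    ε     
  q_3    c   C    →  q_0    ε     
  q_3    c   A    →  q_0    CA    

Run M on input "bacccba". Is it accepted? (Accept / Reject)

Reject

(q_0, bacccba, Z)
  read b, top Z: go to q_0, push CZ → (q_0, acccba, CZ)
  read a, top C: go to q_0, push AC → (q_0, cccba, ACZ)
  read c, top A: go to q_3, push ε → (q_3, ccba, CZ)
  read c, top C: go to q_0, push ε → (q_0, cba, Z)
  read c, top Z: go to q_1, push ACZ → (q_1, ba, ACZ)
No transition applies at (q_1, ba, ACZ); input not fully consumed.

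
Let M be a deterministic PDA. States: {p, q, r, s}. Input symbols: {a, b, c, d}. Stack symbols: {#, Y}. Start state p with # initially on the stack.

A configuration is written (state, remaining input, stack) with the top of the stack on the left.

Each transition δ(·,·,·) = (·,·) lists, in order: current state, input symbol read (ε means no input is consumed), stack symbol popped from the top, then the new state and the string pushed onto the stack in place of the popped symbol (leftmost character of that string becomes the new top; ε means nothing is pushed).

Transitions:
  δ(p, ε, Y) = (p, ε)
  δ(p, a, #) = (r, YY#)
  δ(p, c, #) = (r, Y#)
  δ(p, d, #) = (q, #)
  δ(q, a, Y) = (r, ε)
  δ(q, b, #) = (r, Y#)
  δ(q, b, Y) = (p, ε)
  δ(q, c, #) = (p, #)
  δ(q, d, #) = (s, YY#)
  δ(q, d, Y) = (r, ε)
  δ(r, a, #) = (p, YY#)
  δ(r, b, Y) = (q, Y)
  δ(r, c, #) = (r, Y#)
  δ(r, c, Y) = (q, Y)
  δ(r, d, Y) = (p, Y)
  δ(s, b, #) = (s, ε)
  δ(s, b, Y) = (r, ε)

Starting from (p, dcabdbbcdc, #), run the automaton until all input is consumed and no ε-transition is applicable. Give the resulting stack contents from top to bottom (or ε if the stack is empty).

Y#

(p, dcabdbbcdc, #) ⊢ (q, cabdbbcdc, #) ⊢ (p, abdbbcdc, #) ⊢ (r, bdbbcdc, YY#) ⊢ (q, dbbcdc, YY#) ⊢ (r, bbcdc, Y#) ⊢ (q, bcdc, Y#) ⊢ (p, cdc, #) ⊢ (r, dc, Y#) ⊢ (p, c, Y#) ⊢ (p, c, #) ⊢ (r, ε, Y#)
All input consumed in state r with stack Y#.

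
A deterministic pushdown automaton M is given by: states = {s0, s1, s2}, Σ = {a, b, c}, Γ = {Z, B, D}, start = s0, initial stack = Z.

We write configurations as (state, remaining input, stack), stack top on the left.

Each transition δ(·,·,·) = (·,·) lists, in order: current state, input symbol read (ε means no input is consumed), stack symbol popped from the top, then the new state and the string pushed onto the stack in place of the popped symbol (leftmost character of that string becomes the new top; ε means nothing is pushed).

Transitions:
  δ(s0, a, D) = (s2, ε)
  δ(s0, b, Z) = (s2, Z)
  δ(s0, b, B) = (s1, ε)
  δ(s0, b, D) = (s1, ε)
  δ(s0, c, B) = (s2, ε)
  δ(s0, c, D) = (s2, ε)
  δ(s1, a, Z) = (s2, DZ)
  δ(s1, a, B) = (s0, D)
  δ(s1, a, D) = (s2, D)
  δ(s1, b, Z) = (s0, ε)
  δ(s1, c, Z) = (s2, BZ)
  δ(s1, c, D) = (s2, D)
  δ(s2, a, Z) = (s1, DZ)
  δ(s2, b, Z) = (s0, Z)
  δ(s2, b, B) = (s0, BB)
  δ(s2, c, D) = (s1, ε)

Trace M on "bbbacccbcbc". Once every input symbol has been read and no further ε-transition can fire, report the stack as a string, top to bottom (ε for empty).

(s0, bbbacccbcbc, Z)
  read b, top Z: go to s2, push Z → (s2, bbacccbcbc, Z)
  read b, top Z: go to s0, push Z → (s0, bacccbcbc, Z)
  read b, top Z: go to s2, push Z → (s2, acccbcbc, Z)
  read a, top Z: go to s1, push DZ → (s1, cccbcbc, DZ)
  read c, top D: go to s2, push D → (s2, ccbcbc, DZ)
  read c, top D: go to s1, push ε → (s1, cbcbc, Z)
  read c, top Z: go to s2, push BZ → (s2, bcbc, BZ)
  read b, top B: go to s0, push BB → (s0, cbc, BBZ)
  read c, top B: go to s2, push ε → (s2, bc, BZ)
  read b, top B: go to s0, push BB → (s0, c, BBZ)
  read c, top B: go to s2, push ε → (s2, ε, BZ)
All input consumed in state s2 with stack BZ.

BZ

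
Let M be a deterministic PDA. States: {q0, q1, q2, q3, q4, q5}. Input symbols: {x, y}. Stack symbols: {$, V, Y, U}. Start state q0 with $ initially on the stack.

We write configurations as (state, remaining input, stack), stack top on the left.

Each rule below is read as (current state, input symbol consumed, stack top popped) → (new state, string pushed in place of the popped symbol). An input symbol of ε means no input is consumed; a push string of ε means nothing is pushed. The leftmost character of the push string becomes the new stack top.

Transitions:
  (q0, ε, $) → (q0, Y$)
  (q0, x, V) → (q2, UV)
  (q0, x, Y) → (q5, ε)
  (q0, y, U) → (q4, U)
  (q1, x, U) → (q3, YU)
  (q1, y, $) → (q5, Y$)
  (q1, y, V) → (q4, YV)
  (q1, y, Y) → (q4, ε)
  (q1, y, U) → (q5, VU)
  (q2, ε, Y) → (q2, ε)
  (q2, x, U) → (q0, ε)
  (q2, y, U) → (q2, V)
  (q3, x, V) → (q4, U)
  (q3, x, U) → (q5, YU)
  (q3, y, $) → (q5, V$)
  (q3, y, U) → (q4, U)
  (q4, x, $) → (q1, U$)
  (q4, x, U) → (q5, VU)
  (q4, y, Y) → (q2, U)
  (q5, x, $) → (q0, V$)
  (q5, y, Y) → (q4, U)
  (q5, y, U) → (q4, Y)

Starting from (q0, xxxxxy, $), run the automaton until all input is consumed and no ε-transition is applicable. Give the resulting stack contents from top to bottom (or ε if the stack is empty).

(q0, xxxxxy, $)
  ε-move, top $: go to q0, push Y$ → (q0, xxxxxy, Y$)
  read x, top Y: go to q5, push ε → (q5, xxxxy, $)
  read x, top $: go to q0, push V$ → (q0, xxxy, V$)
  read x, top V: go to q2, push UV → (q2, xxy, UV$)
  read x, top U: go to q0, push ε → (q0, xy, V$)
  read x, top V: go to q2, push UV → (q2, y, UV$)
  read y, top U: go to q2, push V → (q2, ε, VV$)
All input consumed in state q2 with stack VV$.

VV$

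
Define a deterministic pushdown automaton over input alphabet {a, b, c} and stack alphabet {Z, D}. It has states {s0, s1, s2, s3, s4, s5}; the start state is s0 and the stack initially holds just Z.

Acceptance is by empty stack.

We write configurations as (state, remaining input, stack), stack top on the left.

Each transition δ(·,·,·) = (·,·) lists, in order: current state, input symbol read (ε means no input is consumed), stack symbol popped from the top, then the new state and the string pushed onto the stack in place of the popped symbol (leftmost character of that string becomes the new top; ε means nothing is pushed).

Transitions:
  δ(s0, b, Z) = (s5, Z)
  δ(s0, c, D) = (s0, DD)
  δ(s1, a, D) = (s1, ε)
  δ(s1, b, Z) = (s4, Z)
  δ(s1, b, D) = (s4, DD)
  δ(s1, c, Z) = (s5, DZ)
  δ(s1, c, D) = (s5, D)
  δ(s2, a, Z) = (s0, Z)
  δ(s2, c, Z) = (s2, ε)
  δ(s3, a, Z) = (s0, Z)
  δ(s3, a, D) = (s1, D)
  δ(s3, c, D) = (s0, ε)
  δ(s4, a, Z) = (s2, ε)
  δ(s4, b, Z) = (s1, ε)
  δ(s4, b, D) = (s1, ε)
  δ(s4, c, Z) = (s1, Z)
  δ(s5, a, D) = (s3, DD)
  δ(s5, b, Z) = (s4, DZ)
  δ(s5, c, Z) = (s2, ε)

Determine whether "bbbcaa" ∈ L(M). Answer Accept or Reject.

(s0, bbbcaa, Z) ⊢ (s5, bbcaa, Z) ⊢ (s4, bcaa, DZ) ⊢ (s1, caa, Z) ⊢ (s5, aa, DZ) ⊢ (s3, a, DDZ) ⊢ (s1, ε, DDZ)
All input consumed; stack is DDZ, not empty, and no further ε-move applies.

Reject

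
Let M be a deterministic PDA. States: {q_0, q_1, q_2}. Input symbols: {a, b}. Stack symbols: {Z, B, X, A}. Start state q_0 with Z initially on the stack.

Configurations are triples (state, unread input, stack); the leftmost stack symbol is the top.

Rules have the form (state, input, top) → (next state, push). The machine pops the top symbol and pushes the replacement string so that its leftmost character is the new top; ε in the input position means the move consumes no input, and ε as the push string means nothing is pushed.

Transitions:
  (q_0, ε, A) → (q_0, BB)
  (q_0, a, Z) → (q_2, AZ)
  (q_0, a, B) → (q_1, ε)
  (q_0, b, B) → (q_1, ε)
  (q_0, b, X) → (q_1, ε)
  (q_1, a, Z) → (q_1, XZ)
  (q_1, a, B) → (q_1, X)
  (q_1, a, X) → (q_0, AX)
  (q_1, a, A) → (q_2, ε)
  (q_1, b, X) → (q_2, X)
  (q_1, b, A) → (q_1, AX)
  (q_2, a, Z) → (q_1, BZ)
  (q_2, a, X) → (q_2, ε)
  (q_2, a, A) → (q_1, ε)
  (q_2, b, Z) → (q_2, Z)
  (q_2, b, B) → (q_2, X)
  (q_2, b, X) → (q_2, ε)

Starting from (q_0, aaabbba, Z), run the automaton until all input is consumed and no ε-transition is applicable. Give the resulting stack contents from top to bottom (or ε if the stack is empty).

BZ

(q_0, aaabbba, Z)
  read a, top Z: go to q_2, push AZ → (q_2, aabbba, AZ)
  read a, top A: go to q_1, push ε → (q_1, abbba, Z)
  read a, top Z: go to q_1, push XZ → (q_1, bbba, XZ)
  read b, top X: go to q_2, push X → (q_2, bba, XZ)
  read b, top X: go to q_2, push ε → (q_2, ba, Z)
  read b, top Z: go to q_2, push Z → (q_2, a, Z)
  read a, top Z: go to q_1, push BZ → (q_1, ε, BZ)
All input consumed in state q_1 with stack BZ.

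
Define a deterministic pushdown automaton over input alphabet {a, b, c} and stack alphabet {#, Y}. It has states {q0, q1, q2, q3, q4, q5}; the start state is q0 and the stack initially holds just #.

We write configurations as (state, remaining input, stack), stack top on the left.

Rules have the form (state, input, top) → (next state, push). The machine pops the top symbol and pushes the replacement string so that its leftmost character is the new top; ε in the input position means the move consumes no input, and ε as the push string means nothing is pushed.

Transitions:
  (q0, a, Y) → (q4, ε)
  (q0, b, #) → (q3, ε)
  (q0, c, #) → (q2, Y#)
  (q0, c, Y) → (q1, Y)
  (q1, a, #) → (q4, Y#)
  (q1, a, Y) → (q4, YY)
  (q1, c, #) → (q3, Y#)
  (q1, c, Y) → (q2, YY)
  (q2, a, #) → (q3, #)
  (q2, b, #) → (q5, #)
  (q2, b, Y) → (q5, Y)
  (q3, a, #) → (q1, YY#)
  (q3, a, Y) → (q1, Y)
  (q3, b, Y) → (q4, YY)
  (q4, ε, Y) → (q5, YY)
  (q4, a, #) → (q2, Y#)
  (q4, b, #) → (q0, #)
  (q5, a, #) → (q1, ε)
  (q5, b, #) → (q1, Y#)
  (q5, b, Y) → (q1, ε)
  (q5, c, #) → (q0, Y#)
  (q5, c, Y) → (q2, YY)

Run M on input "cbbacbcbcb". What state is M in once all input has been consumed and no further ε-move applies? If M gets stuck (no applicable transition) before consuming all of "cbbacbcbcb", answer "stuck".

(q0, cbbacbcbcb, #)
  read c, top #: go to q2, push Y# → (q2, bbacbcbcb, Y#)
  read b, top Y: go to q5, push Y → (q5, bacbcbcb, Y#)
  read b, top Y: go to q1, push ε → (q1, acbcbcb, #)
  read a, top #: go to q4, push Y# → (q4, cbcbcb, Y#)
  ε-move, top Y: go to q5, push YY → (q5, cbcbcb, YY#)
  read c, top Y: go to q2, push YY → (q2, bcbcb, YYY#)
  read b, top Y: go to q5, push Y → (q5, cbcb, YYY#)
  read c, top Y: go to q2, push YY → (q2, bcb, YYYY#)
  read b, top Y: go to q5, push Y → (q5, cb, YYYY#)
  read c, top Y: go to q2, push YY → (q2, b, YYYYY#)
  read b, top Y: go to q5, push Y → (q5, ε, YYYYY#)
All input consumed; M is in state q5.

q5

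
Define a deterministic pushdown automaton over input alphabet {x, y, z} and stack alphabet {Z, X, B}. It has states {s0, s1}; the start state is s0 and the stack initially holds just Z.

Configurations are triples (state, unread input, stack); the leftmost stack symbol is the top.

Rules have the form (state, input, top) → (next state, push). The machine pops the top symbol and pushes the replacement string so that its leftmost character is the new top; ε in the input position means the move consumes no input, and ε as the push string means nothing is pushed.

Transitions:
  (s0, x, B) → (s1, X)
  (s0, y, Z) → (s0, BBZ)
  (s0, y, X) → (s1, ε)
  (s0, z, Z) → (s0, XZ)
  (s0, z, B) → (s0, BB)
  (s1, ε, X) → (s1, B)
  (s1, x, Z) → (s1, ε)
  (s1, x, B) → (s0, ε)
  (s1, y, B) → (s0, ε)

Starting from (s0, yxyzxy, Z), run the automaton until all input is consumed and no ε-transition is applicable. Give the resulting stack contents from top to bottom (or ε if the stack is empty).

BZ

(s0, yxyzxy, Z)
  read y, top Z: go to s0, push BBZ → (s0, xyzxy, BBZ)
  read x, top B: go to s1, push X → (s1, yzxy, XBZ)
  ε-move, top X: go to s1, push B → (s1, yzxy, BBZ)
  read y, top B: go to s0, push ε → (s0, zxy, BZ)
  read z, top B: go to s0, push BB → (s0, xy, BBZ)
  read x, top B: go to s1, push X → (s1, y, XBZ)
  ε-move, top X: go to s1, push B → (s1, y, BBZ)
  read y, top B: go to s0, push ε → (s0, ε, BZ)
All input consumed in state s0 with stack BZ.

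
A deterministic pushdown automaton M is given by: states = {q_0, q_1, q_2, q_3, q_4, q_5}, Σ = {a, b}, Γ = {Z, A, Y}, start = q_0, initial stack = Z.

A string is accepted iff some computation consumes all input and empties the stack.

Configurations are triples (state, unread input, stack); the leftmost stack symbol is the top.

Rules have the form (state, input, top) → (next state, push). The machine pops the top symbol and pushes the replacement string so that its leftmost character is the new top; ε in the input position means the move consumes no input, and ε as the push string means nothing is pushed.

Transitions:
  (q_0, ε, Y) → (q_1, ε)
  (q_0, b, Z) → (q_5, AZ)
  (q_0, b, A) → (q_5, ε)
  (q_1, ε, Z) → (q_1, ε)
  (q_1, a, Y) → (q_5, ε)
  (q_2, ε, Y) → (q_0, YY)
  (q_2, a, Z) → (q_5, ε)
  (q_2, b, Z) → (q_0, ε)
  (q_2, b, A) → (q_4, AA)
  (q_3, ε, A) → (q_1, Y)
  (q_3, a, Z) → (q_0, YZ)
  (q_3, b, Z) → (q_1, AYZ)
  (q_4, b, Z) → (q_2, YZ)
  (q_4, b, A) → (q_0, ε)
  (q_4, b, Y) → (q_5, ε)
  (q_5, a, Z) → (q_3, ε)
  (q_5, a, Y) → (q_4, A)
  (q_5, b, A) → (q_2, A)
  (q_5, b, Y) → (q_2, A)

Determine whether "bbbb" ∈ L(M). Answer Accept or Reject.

(q_0, bbbb, Z) ⊢ (q_5, bbb, AZ) ⊢ (q_2, bb, AZ) ⊢ (q_4, b, AAZ) ⊢ (q_0, ε, AZ)
All input consumed; stack is AZ, not empty, and no further ε-move applies.

Reject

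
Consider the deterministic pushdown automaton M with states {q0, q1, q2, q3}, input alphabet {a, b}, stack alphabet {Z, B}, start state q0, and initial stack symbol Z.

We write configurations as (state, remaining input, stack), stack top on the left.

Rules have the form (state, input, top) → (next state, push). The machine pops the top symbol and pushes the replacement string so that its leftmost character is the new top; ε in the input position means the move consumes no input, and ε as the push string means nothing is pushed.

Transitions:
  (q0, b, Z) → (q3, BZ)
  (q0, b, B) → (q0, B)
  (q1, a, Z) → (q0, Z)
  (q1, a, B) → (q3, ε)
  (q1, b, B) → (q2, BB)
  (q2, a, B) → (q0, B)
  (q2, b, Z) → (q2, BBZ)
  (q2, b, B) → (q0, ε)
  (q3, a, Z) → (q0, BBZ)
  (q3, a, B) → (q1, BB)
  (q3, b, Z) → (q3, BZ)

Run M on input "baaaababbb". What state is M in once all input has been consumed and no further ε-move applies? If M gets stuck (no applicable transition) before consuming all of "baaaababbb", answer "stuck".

stuck

(q0, baaaababbb, Z)
  read b, top Z: go to q3, push BZ → (q3, aaaababbb, BZ)
  read a, top B: go to q1, push BB → (q1, aaababbb, BBZ)
  read a, top B: go to q3, push ε → (q3, aababbb, BZ)
  read a, top B: go to q1, push BB → (q1, ababbb, BBZ)
  read a, top B: go to q3, push ε → (q3, babbb, BZ)
No transition for (q3, b, top B); M blocks with input babbb remaining.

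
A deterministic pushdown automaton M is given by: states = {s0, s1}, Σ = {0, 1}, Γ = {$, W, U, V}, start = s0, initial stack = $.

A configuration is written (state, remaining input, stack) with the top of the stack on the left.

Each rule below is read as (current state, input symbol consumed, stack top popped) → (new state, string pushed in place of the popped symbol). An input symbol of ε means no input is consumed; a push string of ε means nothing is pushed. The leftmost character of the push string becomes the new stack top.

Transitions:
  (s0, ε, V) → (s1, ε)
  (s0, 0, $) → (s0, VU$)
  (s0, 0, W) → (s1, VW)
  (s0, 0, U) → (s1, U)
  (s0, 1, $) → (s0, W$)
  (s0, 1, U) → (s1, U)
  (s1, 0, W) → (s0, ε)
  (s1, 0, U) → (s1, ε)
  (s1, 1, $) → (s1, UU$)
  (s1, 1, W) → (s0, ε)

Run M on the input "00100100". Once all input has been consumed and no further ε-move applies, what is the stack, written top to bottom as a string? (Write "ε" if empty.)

(s0, 00100100, $)
  read 0, top $: go to s0, push VU$ → (s0, 0100100, VU$)
  ε-move, top V: go to s1, push ε → (s1, 0100100, U$)
  read 0, top U: go to s1, push ε → (s1, 100100, $)
  read 1, top $: go to s1, push UU$ → (s1, 00100, UU$)
  read 0, top U: go to s1, push ε → (s1, 0100, U$)
  read 0, top U: go to s1, push ε → (s1, 100, $)
  read 1, top $: go to s1, push UU$ → (s1, 00, UU$)
  read 0, top U: go to s1, push ε → (s1, 0, U$)
  read 0, top U: go to s1, push ε → (s1, ε, $)
All input consumed in state s1 with stack $.

$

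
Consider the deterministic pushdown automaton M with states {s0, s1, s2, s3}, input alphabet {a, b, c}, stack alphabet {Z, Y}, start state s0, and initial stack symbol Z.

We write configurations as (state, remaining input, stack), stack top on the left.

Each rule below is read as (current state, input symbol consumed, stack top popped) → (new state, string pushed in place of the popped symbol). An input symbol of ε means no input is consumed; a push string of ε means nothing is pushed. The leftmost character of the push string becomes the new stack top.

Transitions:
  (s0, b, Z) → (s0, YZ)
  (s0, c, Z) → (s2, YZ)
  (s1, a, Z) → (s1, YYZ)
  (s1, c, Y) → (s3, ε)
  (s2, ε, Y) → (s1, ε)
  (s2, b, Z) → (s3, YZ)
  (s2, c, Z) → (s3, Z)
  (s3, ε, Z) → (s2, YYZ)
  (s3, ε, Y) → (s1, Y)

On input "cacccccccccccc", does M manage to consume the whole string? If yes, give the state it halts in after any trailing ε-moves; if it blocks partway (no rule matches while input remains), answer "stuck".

s1

(s0, cacccccccccccc, Z)
  read c, top Z: go to s2, push YZ → (s2, acccccccccccc, YZ)
  ε-move, top Y: go to s1, push ε → (s1, acccccccccccc, Z)
  read a, top Z: go to s1, push YYZ → (s1, cccccccccccc, YYZ)
  read c, top Y: go to s3, push ε → (s3, ccccccccccc, YZ)
  ε-move, top Y: go to s1, push Y → (s1, ccccccccccc, YZ)
  read c, top Y: go to s3, push ε → (s3, cccccccccc, Z)
  ε-move, top Z: go to s2, push YYZ → (s2, cccccccccc, YYZ)
  ε-move, top Y: go to s1, push ε → (s1, cccccccccc, YZ)
  read c, top Y: go to s3, push ε → (s3, ccccccccc, Z)
  ε-move, top Z: go to s2, push YYZ → (s2, ccccccccc, YYZ)
  ε-move, top Y: go to s1, push ε → (s1, ccccccccc, YZ)
  read c, top Y: go to s3, push ε → (s3, cccccccc, Z)
  ε-move, top Z: go to s2, push YYZ → (s2, cccccccc, YYZ)
  ε-move, top Y: go to s1, push ε → (s1, cccccccc, YZ)
  read c, top Y: go to s3, push ε → (s3, ccccccc, Z)
  ε-move, top Z: go to s2, push YYZ → (s2, ccccccc, YYZ)
  ε-move, top Y: go to s1, push ε → (s1, ccccccc, YZ)
  read c, top Y: go to s3, push ε → (s3, cccccc, Z)
  ε-move, top Z: go to s2, push YYZ → (s2, cccccc, YYZ)
  ε-move, top Y: go to s1, push ε → (s1, cccccc, YZ)
  read c, top Y: go to s3, push ε → (s3, ccccc, Z)
  ε-move, top Z: go to s2, push YYZ → (s2, ccccc, YYZ)
  ε-move, top Y: go to s1, push ε → (s1, ccccc, YZ)
  read c, top Y: go to s3, push ε → (s3, cccc, Z)
  ε-move, top Z: go to s2, push YYZ → (s2, cccc, YYZ)
  ε-move, top Y: go to s1, push ε → (s1, cccc, YZ)
  read c, top Y: go to s3, push ε → (s3, ccc, Z)
  ε-move, top Z: go to s2, push YYZ → (s2, ccc, YYZ)
  ε-move, top Y: go to s1, push ε → (s1, ccc, YZ)
  read c, top Y: go to s3, push ε → (s3, cc, Z)
  ε-move, top Z: go to s2, push YYZ → (s2, cc, YYZ)
  ε-move, top Y: go to s1, push ε → (s1, cc, YZ)
  read c, top Y: go to s3, push ε → (s3, c, Z)
  ε-move, top Z: go to s2, push YYZ → (s2, c, YYZ)
  ε-move, top Y: go to s1, push ε → (s1, c, YZ)
  read c, top Y: go to s3, push ε → (s3, ε, Z)
  ε-move, top Z: go to s2, push YYZ → (s2, ε, YYZ)
  ε-move, top Y: go to s1, push ε → (s1, ε, YZ)
All input consumed; M is in state s1.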